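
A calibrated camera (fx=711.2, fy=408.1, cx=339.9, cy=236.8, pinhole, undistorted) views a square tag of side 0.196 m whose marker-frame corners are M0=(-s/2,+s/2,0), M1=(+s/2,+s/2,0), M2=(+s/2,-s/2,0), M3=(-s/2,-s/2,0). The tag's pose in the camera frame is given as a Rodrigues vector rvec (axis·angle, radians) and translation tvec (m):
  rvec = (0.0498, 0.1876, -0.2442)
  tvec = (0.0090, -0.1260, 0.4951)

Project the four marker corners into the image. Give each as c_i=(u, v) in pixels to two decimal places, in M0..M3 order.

c0=(256.72, 230.53) c1=(527.56, 190.70) c2=(457.56, 26.59) c3=(189.10, 78.82)

Intrinsics K: fx=711.2, fy=408.1, cx=339.9, cy=236.8
Marker side s = 0.196 m; corners in marker frame (Z=0):
  M0 = (-0.0980, +0.0980, 0)
  M1 = (+0.0980, +0.0980, 0)
  M2 = (+0.0980, -0.0980, 0)
  M3 = (-0.0980, -0.0980, 0)
rvec = (0.0498, 0.1876, -0.2442), |rvec| = θ = 0.31194 rad = 17.873°
Rodrigues: sinθ=0.30691, 1−cosθ=0.04826; R = I + sinθ·[k]× + (1−cosθ)·[k]×²:
    [+0.95297 +0.24489 +0.17854]
    [-0.23563 +0.96919 -0.07172]
    [-0.19060 +0.02628 +0.98132]
t = (0.0090, -0.1260, 0.4951) m
M0: Pc = R·M0+t = (-0.06039, -0.00793, +0.51635); u = 711.2·(-0.06039)/0.51635 + 339.9 = 256.7197, v = 408.1·(-0.00793)/0.51635 + 236.8 = 230.5344
M1: Pc = R·M1+t = (+0.12639, -0.05411, +0.47900); u = 711.2·(+0.12639)/0.47900 + 339.9 = 527.5611, v = 408.1·(-0.05411)/0.47900 + 236.8 = 190.6986
M2: Pc = R·M2+t = (+0.07839, -0.24407, +0.47385); u = 711.2·(+0.07839)/0.47385 + 339.9 = 457.5587, v = 408.1·(-0.24407)/0.47385 + 236.8 = 26.5926
M3: Pc = R·M3+t = (-0.10839, -0.19789, +0.51120); u = 711.2·(-0.10839)/0.51120 + 339.9 = 189.1045, v = 408.1·(-0.19789)/0.51120 + 236.8 = 78.8224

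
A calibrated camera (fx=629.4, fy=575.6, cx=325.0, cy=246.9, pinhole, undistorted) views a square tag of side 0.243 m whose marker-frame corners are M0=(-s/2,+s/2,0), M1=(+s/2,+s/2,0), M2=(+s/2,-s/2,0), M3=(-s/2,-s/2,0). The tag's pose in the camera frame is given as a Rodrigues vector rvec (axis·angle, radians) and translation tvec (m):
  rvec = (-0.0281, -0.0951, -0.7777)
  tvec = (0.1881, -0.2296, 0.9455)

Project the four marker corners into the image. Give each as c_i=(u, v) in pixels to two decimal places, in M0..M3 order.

c0=(451.06, 211.14) c1=(561.06, 109.96) c2=(449.38, 5.39) c3=(336.31, 104.21)

Intrinsics K: fx=629.4, fy=575.6, cx=325.0, cy=246.9
Marker side s = 0.243 m; corners in marker frame (Z=0):
  M0 = (-0.1215, +0.1215, 0)
  M1 = (+0.1215, +0.1215, 0)
  M2 = (+0.1215, -0.1215, 0)
  M3 = (-0.1215, -0.1215, 0)
rvec = (-0.0281, -0.0951, -0.7777), |rvec| = θ = 0.78400 rad = 44.920°
Rodrigues: sinθ=0.70612, 1−cosθ=0.29190; R = I + sinθ·[k]× + (1−cosθ)·[k]×²:
    [+0.70847 +0.70171 -0.07527]
    [-0.69917 +0.71239 +0.06043]
    [+0.09603 +0.00982 +0.99533]
t = (0.1881, -0.2296, 0.9455) m
M0: Pc = R·M0+t = (+0.18728, -0.05809, +0.93502); u = 629.4·(+0.18728)/0.93502 + 325.0 = 451.0643, v = 575.6·(-0.05809)/0.93502 + 246.9 = 211.1370
M1: Pc = R·M1+t = (+0.35944, -0.22799, +0.95836); u = 629.4·(+0.35944)/0.95836 + 325.0 = 561.0594, v = 575.6·(-0.22799)/0.95836 + 246.9 = 109.9647
M2: Pc = R·M2+t = (+0.18892, -0.40111, +0.95598); u = 629.4·(+0.18892)/0.95598 + 325.0 = 449.3829, v = 575.6·(-0.40111)/0.95598 + 246.9 = 5.3914
M3: Pc = R·M3+t = (+0.01676, -0.23121, +0.93264); u = 629.4·(+0.01676)/0.93264 + 325.0 = 336.3123, v = 575.6·(-0.23121)/0.93264 + 246.9 = 104.2060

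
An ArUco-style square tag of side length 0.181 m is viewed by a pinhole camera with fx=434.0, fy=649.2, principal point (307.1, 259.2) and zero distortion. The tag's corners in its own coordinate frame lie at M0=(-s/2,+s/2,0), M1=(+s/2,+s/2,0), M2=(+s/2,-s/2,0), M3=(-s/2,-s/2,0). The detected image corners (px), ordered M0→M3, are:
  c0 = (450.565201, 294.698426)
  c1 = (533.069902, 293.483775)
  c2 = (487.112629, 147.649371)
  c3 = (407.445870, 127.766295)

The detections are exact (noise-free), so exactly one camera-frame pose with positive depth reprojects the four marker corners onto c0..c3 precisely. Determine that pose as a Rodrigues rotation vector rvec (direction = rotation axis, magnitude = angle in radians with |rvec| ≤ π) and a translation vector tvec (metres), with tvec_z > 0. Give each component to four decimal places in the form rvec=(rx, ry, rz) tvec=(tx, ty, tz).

rvec=(-0.4716, -0.5285, -0.1073) tvec=(0.2457, -0.0474, 0.6500)

Intrinsics K: fx=434.0, fy=649.2, cx=307.1, cy=259.2
Marker side s = 0.181 m; corners in marker frame (Z=0):
  M0 = (-0.0905, +0.0905, 0)
  M1 = (+0.0905, +0.0905, 0)
  M2 = (+0.0905, -0.0905, 0)
  M3 = (-0.0905, -0.0905, 0)
Detected image corners:
  c0 = (450.565201, 294.698426) px
  c1 = (533.069902, 293.483775) px
  c2 = (487.112629, 147.649371) px
  c3 = (407.445870, 127.766295) px
Planar DLT: solve 8×8 A·h = b for H (H[2,2]=1):
  H  [+814.99472 -46.00209 +471.16373]
  H  [+223.81140 +725.31860 +211.81998]
  H  [+0.78256 -0.62321 +1.00000]
B = K⁻¹H; ‖b₁‖=1.538425, ‖b₂‖=1.538425; λ = 2/(‖b₁‖+‖b₂‖) = 0.650015, sign → tz>0 ⇒ λ=+0.650015
r₁ = λ·B[:,0] = (+0.86070,+0.02100,+0.50868); r₂ = λ·B[:,1] = (+0.21775,+0.88797,-0.40509)
r₃ = r₁×r₂ = (-0.46019,+0.45943,+0.75970); SVD([r₁ r₂ r₃]) → R = UVᵀ:
  R  [+0.86070 +0.21775 -0.46019]
  R  [+0.02100 +0.88797 +0.45943]
  R  [+0.50868 -0.40509 +0.75970]
t = (+0.24572, -0.04744, +0.65002) m
tr R = 2.508373; θ = arccos((tr R − 1)/2) = 0.716382 rad = 41.046°
axis k = ((R−Rᵀ)₃₂, (R−Rᵀ)₁₃, (R−Rᵀ)₂₁) / (2 sinθ) = (-0.658270, -0.737724, -0.149810)
rvec = θ·k = (-0.471573, -0.528493, -0.107321)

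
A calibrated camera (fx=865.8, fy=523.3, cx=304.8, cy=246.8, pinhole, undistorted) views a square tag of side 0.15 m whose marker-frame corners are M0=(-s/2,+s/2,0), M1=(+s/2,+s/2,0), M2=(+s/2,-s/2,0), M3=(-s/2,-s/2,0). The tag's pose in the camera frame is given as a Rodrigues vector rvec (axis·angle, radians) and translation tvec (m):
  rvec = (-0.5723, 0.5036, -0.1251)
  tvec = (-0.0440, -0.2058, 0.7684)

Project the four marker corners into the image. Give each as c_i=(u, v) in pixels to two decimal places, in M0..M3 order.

Intrinsics K: fx=865.8, fy=523.3, cx=304.8, cy=246.8
Marker side s = 0.15 m; corners in marker frame (Z=0):
  M0 = (-0.0750, +0.0750, 0)
  M1 = (+0.0750, +0.0750, 0)
  M2 = (+0.0750, -0.0750, 0)
  M3 = (-0.0750, -0.0750, 0)
rvec = (-0.5723, 0.5036, -0.1251), |rvec| = θ = 0.77252 rad = 44.262°
Rodrigues: sinθ=0.69794, 1−cosθ=0.28385; R = I + sinθ·[k]× + (1−cosθ)·[k]×²:
    [+0.87193 -0.02406 +0.48904]
    [-0.25010 +0.83678 +0.48709]
    [-0.42093 -0.54702 +0.72360]
t = (-0.0440, -0.2058, 0.7684) m
M0: Pc = R·M0+t = (-0.11120, -0.12428, +0.75894); u = 865.8·(-0.11120)/0.75894 + 304.8 = 177.9444, v = 523.3·(-0.12428)/0.75894 + 246.8 = 161.1048
M1: Pc = R·M1+t = (+0.01959, -0.16180, +0.69580); u = 865.8·(+0.01959)/0.69580 + 304.8 = 329.1770, v = 523.3·(-0.16180)/0.69580 + 246.8 = 125.1140
M2: Pc = R·M2+t = (+0.02320, -0.28732, +0.77786); u = 865.8·(+0.02320)/0.77786 + 304.8 = 330.6220, v = 523.3·(-0.28732)/0.77786 + 246.8 = 53.5092
M3: Pc = R·M3+t = (-0.10759, -0.24980, +0.84100); u = 865.8·(-0.10759)/0.84100 + 304.8 = 194.0361, v = 523.3·(-0.24980)/0.84100 + 246.8 = 91.3645

c0=(177.94, 161.10) c1=(329.18, 125.11) c2=(330.62, 53.51) c3=(194.04, 91.36)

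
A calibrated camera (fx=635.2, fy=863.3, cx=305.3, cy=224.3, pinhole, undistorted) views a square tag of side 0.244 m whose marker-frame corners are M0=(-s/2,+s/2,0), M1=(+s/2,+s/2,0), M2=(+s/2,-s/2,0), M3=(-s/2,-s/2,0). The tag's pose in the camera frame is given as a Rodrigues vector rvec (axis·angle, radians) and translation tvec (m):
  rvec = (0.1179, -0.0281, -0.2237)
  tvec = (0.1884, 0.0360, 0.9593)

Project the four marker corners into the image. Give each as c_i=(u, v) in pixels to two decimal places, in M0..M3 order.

c0=(368.21, 385.32) c1=(522.81, 336.60) c2=(493.56, 124.59) c3=(334.06, 174.01)

Intrinsics K: fx=635.2, fy=863.3, cx=305.3, cy=224.3
Marker side s = 0.244 m; corners in marker frame (Z=0):
  M0 = (-0.1220, +0.1220, 0)
  M1 = (+0.1220, +0.1220, 0)
  M2 = (+0.1220, -0.1220, 0)
  M3 = (-0.1220, -0.1220, 0)
rvec = (0.1179, -0.0281, -0.2237), |rvec| = θ = 0.25442 rad = 14.577°
Rodrigues: sinθ=0.25169, 1−cosθ=0.03219; R = I + sinθ·[k]× + (1−cosθ)·[k]×²:
    [+0.97472 +0.21965 -0.04091]
    [-0.22294 +0.96820 -0.11351]
    [+0.01468 +0.11976 +0.99269]
t = (0.1884, 0.0360, 0.9593) m
M0: Pc = R·M0+t = (+0.09628, +0.18132, +0.97212); u = 635.2·(+0.09628)/0.97212 + 305.3 = 368.2117, v = 863.3·(+0.18132)/0.97212 + 224.3 = 385.3225
M1: Pc = R·M1+t = (+0.33411, +0.12692, +0.97570); u = 635.2·(+0.33411)/0.97570 + 305.3 = 522.8137, v = 863.3·(+0.12692)/0.97570 + 224.3 = 336.6001
M2: Pc = R·M2+t = (+0.28052, -0.10932, +0.94648); u = 635.2·(+0.28052)/0.94648 + 305.3 = 493.5613, v = 863.3·(-0.10932)/0.94648 + 224.3 = 124.5880
M3: Pc = R·M3+t = (+0.04269, -0.05492, +0.94290); u = 635.2·(+0.04269)/0.94290 + 305.3 = 334.0569, v = 863.3·(-0.05492)/0.94290 + 224.3 = 174.0148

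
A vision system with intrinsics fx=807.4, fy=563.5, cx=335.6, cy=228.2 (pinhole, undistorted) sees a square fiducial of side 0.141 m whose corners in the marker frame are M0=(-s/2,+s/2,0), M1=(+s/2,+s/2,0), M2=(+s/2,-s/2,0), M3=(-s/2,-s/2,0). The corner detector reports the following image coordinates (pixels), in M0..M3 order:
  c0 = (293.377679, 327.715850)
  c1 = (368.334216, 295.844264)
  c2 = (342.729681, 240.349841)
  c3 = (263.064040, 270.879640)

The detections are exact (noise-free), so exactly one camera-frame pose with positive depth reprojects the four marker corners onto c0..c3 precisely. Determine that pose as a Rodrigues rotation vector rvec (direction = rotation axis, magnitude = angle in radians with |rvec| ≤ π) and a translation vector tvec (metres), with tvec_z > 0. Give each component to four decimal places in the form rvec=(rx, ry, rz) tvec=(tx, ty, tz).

Intrinsics K: fx=807.4, fy=563.5, cx=335.6, cy=228.2
Marker side s = 0.141 m; corners in marker frame (Z=0):
  M0 = (-0.0705, +0.0705, 0)
  M1 = (+0.0705, +0.0705, 0)
  M2 = (+0.0705, -0.0705, 0)
  M3 = (-0.0705, -0.0705, 0)
Detected image corners:
  c0 = (293.377679, 327.715850) px
  c1 = (368.334216, 295.844264) px
  c2 = (342.729681, 240.349841) px
  c3 = (263.064040, 270.879640) px
Planar DLT: solve 8×8 A·h = b for H (H[2,2]=1):
  H  [+655.97194 +295.71033 +318.10973]
  H  [-124.66670 +485.79909 +283.93362]
  H  [+0.34092 +0.30870 +1.00000]
B = K⁻¹H; ‖b₁‖=0.833799, ‖b₂‖=0.833799; λ = 2/(‖b₁‖+‖b₂‖) = 1.199330, sign → tz>0 ⇒ λ=+1.199330
r₁ = λ·B[:,0] = (+0.80444,-0.43092,+0.40888); r₂ = λ·B[:,1] = (+0.28536,+0.88402,+0.37024)
r₃ = r₁×r₂ = (-0.52100,-0.18115,+0.83411); SVD([r₁ r₂ r₃]) → R = UVᵀ:
  R  [+0.80444 +0.28536 -0.52100]
  R  [-0.43092 +0.88402 -0.18115]
  R  [+0.40888 +0.37024 +0.83411]
t = (-0.02598, +0.11862, +1.19933) m
tr R = 2.522578; θ = arccos((tr R − 1)/2) = 0.705497 rad = 40.422°
axis k = ((R−Rᵀ)₃₂, (R−Rᵀ)₁₃, (R−Rᵀ)₂₁) / (2 sinθ) = (+0.425184, -0.717038, -0.552335)
rvec = θ·k = (+0.299966, -0.505869, -0.389671)

rvec=(0.3000, -0.5059, -0.3897) tvec=(-0.0260, 0.1186, 1.1993)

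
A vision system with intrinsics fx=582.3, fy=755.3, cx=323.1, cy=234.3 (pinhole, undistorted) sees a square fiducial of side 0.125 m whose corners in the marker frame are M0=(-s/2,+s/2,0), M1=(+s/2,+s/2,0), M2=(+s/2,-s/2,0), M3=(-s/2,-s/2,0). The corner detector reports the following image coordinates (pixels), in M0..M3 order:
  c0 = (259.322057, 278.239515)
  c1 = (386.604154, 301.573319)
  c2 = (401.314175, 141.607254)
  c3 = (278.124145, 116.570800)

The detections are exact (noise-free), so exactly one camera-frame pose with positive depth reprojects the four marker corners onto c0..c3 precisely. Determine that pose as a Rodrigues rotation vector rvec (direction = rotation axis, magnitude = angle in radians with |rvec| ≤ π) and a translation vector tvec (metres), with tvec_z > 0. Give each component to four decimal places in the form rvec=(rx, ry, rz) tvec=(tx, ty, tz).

rvec=(-0.1360, -0.0798, 0.1403) tvec=(0.0087, -0.0197, 0.5732)

Intrinsics K: fx=582.3, fy=755.3, cx=323.1, cy=234.3
Marker side s = 0.125 m; corners in marker frame (Z=0):
  M0 = (-0.0625, +0.0625, 0)
  M1 = (+0.0625, +0.0625, 0)
  M2 = (+0.0625, -0.0625, 0)
  M3 = (-0.0625, -0.0625, 0)
Detected image corners:
  c0 = (259.322057, 278.239515) px
  c1 = (386.604154, 301.573319) px
  c2 = (401.314175, 141.607254) px
  c3 = (278.124145, 116.570800) px
Planar DLT: solve 8×8 A·h = b for H (H[2,2]=1):
  H  [+1041.91727 -215.14696 +331.94525]
  H  [+219.05300 +1235.13242 +208.35767]
  H  [+0.12157 -0.24513 +1.00000]
B = K⁻¹H; ‖b₁‖=1.744489, ‖b₂‖=1.744489; λ = 2/(‖b₁‖+‖b₂‖) = 0.573234, sign → tz>0 ⇒ λ=+0.573234
r₁ = λ·B[:,0] = (+0.98703,+0.14463,+0.06969); r₂ = λ·B[:,1] = (-0.13383,+0.98099,-0.14052)
r₃ = r₁×r₂ = (-0.08868,+0.12937,+0.98762); SVD([r₁ r₂ r₃]) → R = UVᵀ:
  R  [+0.98703 -0.13383 -0.08868]
  R  [+0.14463 +0.98099 +0.12937]
  R  [+0.06969 -0.14052 +0.98762]
t = (+0.00871, -0.01969, +0.57323) m
tr R = 2.955643; θ = arccos((tr R − 1)/2) = 0.211003 rad = 12.090°
axis k = ((R−Rᵀ)₃₂, (R−Rᵀ)₁₃, (R−Rᵀ)₂₁) / (2 sinθ) = (-0.644310, -0.378077, +0.664772)
rvec = θ·k = (-0.135951, -0.079775, +0.140269)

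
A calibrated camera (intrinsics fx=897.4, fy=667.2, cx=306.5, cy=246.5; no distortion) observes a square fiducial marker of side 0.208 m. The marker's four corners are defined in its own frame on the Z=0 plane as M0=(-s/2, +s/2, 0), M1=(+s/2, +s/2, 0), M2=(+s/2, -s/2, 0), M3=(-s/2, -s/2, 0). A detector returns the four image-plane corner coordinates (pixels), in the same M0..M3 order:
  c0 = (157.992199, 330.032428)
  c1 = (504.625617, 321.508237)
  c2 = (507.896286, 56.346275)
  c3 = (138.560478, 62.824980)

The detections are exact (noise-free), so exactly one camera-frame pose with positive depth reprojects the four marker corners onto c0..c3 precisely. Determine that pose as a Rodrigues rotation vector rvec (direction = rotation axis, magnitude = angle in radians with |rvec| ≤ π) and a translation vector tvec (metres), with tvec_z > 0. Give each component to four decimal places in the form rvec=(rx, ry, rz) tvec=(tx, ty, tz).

Intrinsics K: fx=897.4, fy=667.2, cx=306.5, cy=246.5
Marker side s = 0.208 m; corners in marker frame (Z=0):
  M0 = (-0.1040, +0.1040, 0)
  M1 = (+0.1040, +0.1040, 0)
  M2 = (+0.1040, -0.1040, 0)
  M3 = (-0.1040, -0.1040, 0)
Detected image corners:
  c0 = (157.992199, 330.032428) px
  c1 = (504.625617, 321.508237) px
  c2 = (507.896286, 56.346275) px
  c3 = (138.560478, 62.824980) px
Planar DLT: solve 8×8 A·h = b for H (H[2,2]=1):
  H  [+1734.24854 +138.03532 +328.24346]
  H  [-27.45169 +1338.25865 +196.86618]
  H  [+0.04551 +0.30386 +1.00000]
B = K⁻¹H; ‖b₁‖=1.918399, ‖b₂‖=1.918399; λ = 2/(‖b₁‖+‖b₂‖) = 0.521268, sign → tz>0 ⇒ λ=+0.521268
r₁ = λ·B[:,0] = (+0.99926,-0.03021,+0.02372); r₂ = λ·B[:,1] = (+0.02608,+0.98703,+0.15839)
r₃ = r₁×r₂ = (-0.02820,-0.15766,+0.98709); SVD([r₁ r₂ r₃]) → R = UVᵀ:
  R  [+0.99926 +0.02608 -0.02820]
  R  [-0.03021 +0.98703 -0.15766]
  R  [+0.02372 +0.15839 +0.98709]
t = (+0.01263, -0.03878, +0.52127) m
tr R = 2.973384; θ = arccos((tr R − 1)/2) = 0.163324 rad = 9.358°
axis k = ((R−Rᵀ)₃₂, (R−Rᵀ)₁₃, (R−Rᵀ)₂₁) / (2 sinθ) = (+0.971876, -0.159660, -0.173104)
rvec = θ·k = (+0.158731, -0.026076, -0.028272)

rvec=(0.1587, -0.0261, -0.0283) tvec=(0.0126, -0.0388, 0.5213)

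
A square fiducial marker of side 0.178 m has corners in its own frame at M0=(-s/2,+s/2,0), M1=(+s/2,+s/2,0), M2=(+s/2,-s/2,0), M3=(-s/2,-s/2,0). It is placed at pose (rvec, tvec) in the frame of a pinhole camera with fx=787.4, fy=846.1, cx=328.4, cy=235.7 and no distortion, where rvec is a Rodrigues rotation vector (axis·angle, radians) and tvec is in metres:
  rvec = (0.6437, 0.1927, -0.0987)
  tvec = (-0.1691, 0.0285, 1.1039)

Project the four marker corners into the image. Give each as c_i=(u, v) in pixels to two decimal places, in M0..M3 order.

Intrinsics K: fx=787.4, fy=846.1, cx=328.4, cy=235.7
Marker side s = 0.178 m; corners in marker frame (Z=0):
  M0 = (-0.0890, +0.0890, 0)
  M1 = (+0.0890, +0.0890, 0)
  M2 = (+0.0890, -0.0890, 0)
  M3 = (-0.0890, -0.0890, 0)
rvec = (0.6437, 0.1927, -0.0987), |rvec| = θ = 0.67914 rad = 38.912°
Rodrigues: sinθ=0.62812, 1−cosθ=0.22188; R = I + sinθ·[k]× + (1−cosθ)·[k]×²:
    [+0.97745 +0.15096 +0.14766]
    [-0.03161 +0.79598 -0.60450]
    [-0.20879 +0.58620 +0.78280]
t = (-0.1691, 0.0285, 1.1039) m
M0: Pc = R·M0+t = (-0.24266, +0.10216, +1.17465); u = 787.4·(-0.24266)/1.17465 + 328.4 = 165.7405, v = 846.1·(+0.10216)/1.17465 + 235.7 = 309.2825
M1: Pc = R·M1+t = (-0.06867, +0.09653, +1.13749); u = 787.4·(-0.06867)/1.13749 + 328.4 = 280.8637, v = 846.1·(+0.09653)/1.13749 + 235.7 = 307.5010
M2: Pc = R·M2+t = (-0.09554, -0.04516, +1.03315); u = 787.4·(-0.09554)/1.03315 + 328.4 = 255.5836, v = 846.1·(-0.04516)/1.03315 + 235.7 = 198.7195
M3: Pc = R·M3+t = (-0.26953, -0.03953, +1.07031); u = 787.4·(-0.26953)/1.07031 + 328.4 = 130.1149, v = 846.1·(-0.03953)/1.07031 + 235.7 = 204.4519

c0=(165.74, 309.28) c1=(280.86, 307.50) c2=(255.58, 198.72) c3=(130.11, 204.45)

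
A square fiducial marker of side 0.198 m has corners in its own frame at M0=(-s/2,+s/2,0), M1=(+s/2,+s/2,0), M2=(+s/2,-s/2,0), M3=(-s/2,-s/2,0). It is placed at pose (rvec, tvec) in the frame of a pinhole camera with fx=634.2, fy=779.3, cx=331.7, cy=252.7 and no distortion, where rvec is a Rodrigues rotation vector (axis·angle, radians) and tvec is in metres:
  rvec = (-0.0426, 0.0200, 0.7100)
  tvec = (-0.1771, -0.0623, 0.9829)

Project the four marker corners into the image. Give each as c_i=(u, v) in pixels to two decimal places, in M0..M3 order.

Intrinsics K: fx=634.2, fy=779.3, cx=331.7, cy=252.7
Marker side s = 0.198 m; corners in marker frame (Z=0):
  M0 = (-0.0990, +0.0990, 0)
  M1 = (+0.0990, +0.0990, 0)
  M2 = (+0.0990, -0.0990, 0)
  M3 = (-0.0990, -0.0990, 0)
rvec = (-0.0426, 0.0200, 0.7100), |rvec| = θ = 0.71156 rad = 40.769°
Rodrigues: sinθ=0.65301, 1−cosθ=0.24265; R = I + sinθ·[k]× + (1−cosθ)·[k]×²:
    [+0.75822 -0.65199 +0.00386]
    [+0.65118 +0.75754 +0.04590]
    [-0.03285 -0.03229 +0.99894]
t = (-0.1771, -0.0623, 0.9829) m
M0: Pc = R·M0+t = (-0.31671, -0.05177, +0.98296); u = 634.2·(-0.31671)/0.98296 + 331.7 = 127.3592, v = 779.3·(-0.05177)/0.98296 + 252.7 = 211.6558
M1: Pc = R·M1+t = (-0.16658, +0.07716, +0.97645); u = 634.2·(-0.16658)/0.97645 + 331.7 = 223.5045, v = 779.3·(+0.07716)/0.97645 + 252.7 = 314.2831
M2: Pc = R·M2+t = (-0.03749, -0.07283, +0.98284); u = 634.2·(-0.03749)/0.98284 + 331.7 = 307.5092, v = 779.3·(-0.07283)/0.98284 + 252.7 = 194.9531
M3: Pc = R·M3+t = (-0.18762, -0.20176, +0.98935); u = 634.2·(-0.18762)/0.98935 + 331.7 = 211.4330, v = 779.3·(-0.20176)/0.98935 + 252.7 = 93.7736

c0=(127.36, 211.66) c1=(223.50, 314.28) c2=(307.51, 194.95) c3=(211.43, 93.77)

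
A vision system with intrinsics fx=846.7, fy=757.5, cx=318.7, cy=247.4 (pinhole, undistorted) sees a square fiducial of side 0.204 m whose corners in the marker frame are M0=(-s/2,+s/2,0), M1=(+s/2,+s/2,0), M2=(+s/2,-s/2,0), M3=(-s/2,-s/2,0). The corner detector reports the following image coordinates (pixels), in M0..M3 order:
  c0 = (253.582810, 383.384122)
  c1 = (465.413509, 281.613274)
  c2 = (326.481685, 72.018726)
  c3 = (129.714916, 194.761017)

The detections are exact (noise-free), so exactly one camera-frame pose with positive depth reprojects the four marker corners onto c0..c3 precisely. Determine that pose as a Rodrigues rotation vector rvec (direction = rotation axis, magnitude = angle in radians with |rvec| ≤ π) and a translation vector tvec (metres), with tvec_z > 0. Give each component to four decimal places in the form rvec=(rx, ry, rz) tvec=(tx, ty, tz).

Intrinsics K: fx=846.7, fy=757.5, cx=318.7, cy=247.4
Marker side s = 0.204 m; corners in marker frame (Z=0):
  M0 = (-0.1020, +0.1020, 0)
  M1 = (+0.1020, +0.1020, 0)
  M2 = (+0.1020, -0.1020, 0)
  M3 = (-0.1020, -0.1020, 0)
Detected image corners:
  c0 = (253.582810, 383.384122) px
  c1 = (465.413509, 281.613274) px
  c2 = (326.481685, 72.018726) px
  c3 = (129.714916, 194.761017) px
Planar DLT: solve 8×8 A·h = b for H (H[2,2]=1):
  H  [+846.12304 +635.79431 +288.14766]
  H  [-673.49169 +968.23218 +235.75089]
  H  [-0.52846 -0.02155 +1.00000]
B = K⁻¹H; ‖b₁‖=1.492784, ‖b₂‖=1.492784; λ = 2/(‖b₁‖+‖b₂‖) = 0.669889, sign → tz>0 ⇒ λ=+0.669889
r₁ = λ·B[:,0] = (+0.80268,-0.47998,-0.35401); r₂ = λ·B[:,1] = (+0.50846,+0.86096,-0.01444)
r₃ = r₁×r₂ = (+0.31172,-0.16841,+0.93513); SVD([r₁ r₂ r₃]) → R = UVᵀ:
  R  [+0.80268 +0.50846 +0.31172]
  R  [-0.47998 +0.86096 -0.16841]
  R  [-0.35401 -0.01444 +0.93513]
t = (-0.02417, -0.01030, +0.66989) m
tr R = 2.598778; θ = arccos((tr R − 1)/2) = 0.644519 rad = 36.928°
axis k = ((R−Rᵀ)₃₂, (R−Rᵀ)₁₃, (R−Rᵀ)₂₁) / (2 sinθ) = (+0.128135, +0.554021, -0.822582)
rvec = θ·k = (+0.082586, +0.357077, -0.530170)

rvec=(0.0826, 0.3571, -0.5302) tvec=(-0.0242, -0.0103, 0.6699)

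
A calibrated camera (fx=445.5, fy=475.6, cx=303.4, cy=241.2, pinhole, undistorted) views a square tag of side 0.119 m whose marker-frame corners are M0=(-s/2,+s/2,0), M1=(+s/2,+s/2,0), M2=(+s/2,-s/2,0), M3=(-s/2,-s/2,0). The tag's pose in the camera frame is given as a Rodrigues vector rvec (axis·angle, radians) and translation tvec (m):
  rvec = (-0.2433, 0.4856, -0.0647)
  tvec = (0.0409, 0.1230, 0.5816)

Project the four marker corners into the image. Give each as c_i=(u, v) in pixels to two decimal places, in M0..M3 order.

c0=(294.85, 391.54) c1=(380.69, 394.10) c2=(376.34, 289.87) c3=(294.92, 296.47)

Intrinsics K: fx=445.5, fy=475.6, cx=303.4, cy=241.2
Marker side s = 0.119 m; corners in marker frame (Z=0):
  M0 = (-0.0595, +0.0595, 0)
  M1 = (+0.0595, +0.0595, 0)
  M2 = (+0.0595, -0.0595, 0)
  M3 = (-0.0595, -0.0595, 0)
rvec = (-0.2433, 0.4856, -0.0647), |rvec| = θ = 0.54698 rad = 31.340°
Rodrigues: sinθ=0.52011, 1−cosθ=0.14590; R = I + sinθ·[k]× + (1−cosθ)·[k]×²:
    [+0.88297 +0.00391 +0.46942]
    [-0.11914 +0.96909 +0.21603]
    [-0.45407 -0.24667 +0.85614]
t = (0.0409, 0.1230, 0.5816) m
M0: Pc = R·M0+t = (-0.01140, +0.18775, +0.59394); u = 445.5·(-0.01140)/0.59394 + 303.4 = 294.8461, v = 475.6·(+0.18775)/0.59394 + 241.2 = 391.5412
M1: Pc = R·M1+t = (+0.09367, +0.17357, +0.53991); u = 445.5·(+0.09367)/0.53991 + 303.4 = 380.6903, v = 475.6·(+0.17357)/0.53991 + 241.2 = 394.0988
M2: Pc = R·M2+t = (+0.09320, +0.05825, +0.56926); u = 445.5·(+0.09320)/0.56926 + 303.4 = 376.3410, v = 475.6·(+0.05825)/0.56926 + 241.2 = 289.8665
M3: Pc = R·M3+t = (-0.01187, +0.07243, +0.62329); u = 445.5·(-0.01187)/0.62329 + 303.4 = 294.9167, v = 475.6·(+0.07243)/0.62329 + 241.2 = 296.4654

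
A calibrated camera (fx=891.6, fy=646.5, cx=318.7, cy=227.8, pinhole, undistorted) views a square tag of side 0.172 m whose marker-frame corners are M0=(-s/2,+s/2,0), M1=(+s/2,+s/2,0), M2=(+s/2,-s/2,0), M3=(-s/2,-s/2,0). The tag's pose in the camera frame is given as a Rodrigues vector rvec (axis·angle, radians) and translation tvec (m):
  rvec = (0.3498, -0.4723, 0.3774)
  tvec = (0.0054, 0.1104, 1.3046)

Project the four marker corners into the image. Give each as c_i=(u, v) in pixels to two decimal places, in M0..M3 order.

Intrinsics K: fx=891.6, fy=646.5, cx=318.7, cy=227.8
Marker side s = 0.172 m; corners in marker frame (Z=0):
  M0 = (-0.0860, +0.0860, 0)
  M1 = (+0.0860, +0.0860, 0)
  M2 = (+0.0860, -0.0860, 0)
  M3 = (-0.0860, -0.0860, 0)
rvec = (0.3498, -0.4723, 0.3774), |rvec| = θ = 0.69847 rad = 40.019°
Rodrigues: sinθ=0.64305, 1−cosθ=0.23417; R = I + sinθ·[k]× + (1−cosθ)·[k]×²:
    [+0.82456 -0.42675 -0.37146]
    [+0.26815 +0.87290 -0.40760]
    [+0.49819 +0.23649 +0.83419]
t = (0.0054, 0.1104, 1.3046) m
M0: Pc = R·M0+t = (-0.10221, +0.16241, +1.28209); u = 891.6·(-0.10221)/1.28209 + 318.7 = 247.6184, v = 646.5·(+0.16241)/1.28209 + 227.8 = 309.6950
M1: Pc = R·M1+t = (+0.03961, +0.20853, +1.36778); u = 891.6·(+0.03961)/1.36778 + 318.7 = 344.5210, v = 646.5·(+0.20853)/1.36778 + 227.8 = 326.3647
M2: Pc = R·M2+t = (+0.11301, +0.05839, +1.32711); u = 891.6·(+0.11301)/1.32711 + 318.7 = 394.6265, v = 646.5·(+0.05839)/1.32711 + 227.8 = 256.2455
M3: Pc = R·M3+t = (-0.02881, +0.01227, +1.24142); u = 891.6·(-0.02881)/1.24142 + 318.7 = 298.0074, v = 646.5·(+0.01227)/1.24142 + 227.8 = 234.1896

c0=(247.62, 309.69) c1=(344.52, 326.36) c2=(394.63, 256.25) c3=(298.01, 234.19)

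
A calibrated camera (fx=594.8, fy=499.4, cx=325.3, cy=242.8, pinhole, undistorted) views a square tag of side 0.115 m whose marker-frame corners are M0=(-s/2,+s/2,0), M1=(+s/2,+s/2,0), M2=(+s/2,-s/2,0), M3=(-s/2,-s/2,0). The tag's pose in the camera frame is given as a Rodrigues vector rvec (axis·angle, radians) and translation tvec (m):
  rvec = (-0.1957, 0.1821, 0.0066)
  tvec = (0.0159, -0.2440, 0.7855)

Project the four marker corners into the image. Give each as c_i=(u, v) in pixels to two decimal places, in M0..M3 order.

Intrinsics K: fx=594.8, fy=499.4, cx=325.3, cy=242.8
Marker side s = 0.115 m; corners in marker frame (Z=0):
  M0 = (-0.0575, +0.0575, 0)
  M1 = (+0.0575, +0.0575, 0)
  M2 = (+0.0575, -0.0575, 0)
  M3 = (-0.0575, -0.0575, 0)
rvec = (-0.1957, 0.1821, 0.0066), |rvec| = θ = 0.26740 rad = 15.321°
Rodrigues: sinθ=0.26422, 1−cosθ=0.03554; R = I + sinθ·[k]× + (1−cosθ)·[k]×²:
    [+0.98350 -0.02423 +0.17930]
    [-0.01119 +0.98094 +0.19397]
    [-0.18058 -0.19278 +0.96448]
t = (0.0159, -0.2440, 0.7855) m
M0: Pc = R·M0+t = (-0.04204, -0.18695, +0.78480); u = 594.8·(-0.04204)/0.78480 + 325.3 = 293.4344, v = 499.4·(-0.18695)/0.78480 + 242.8 = 123.8345
M1: Pc = R·M1+t = (+0.07106, -0.18824, +0.76403); u = 594.8·(+0.07106)/0.76403 + 325.3 = 380.6184, v = 499.4·(-0.18824)/0.76403 + 242.8 = 119.7597
M2: Pc = R·M2+t = (+0.07384, -0.30105, +0.78620); u = 594.8·(+0.07384)/0.78620 + 325.3 = 381.1670, v = 499.4·(-0.30105)/0.78620 + 242.8 = 51.5727
M3: Pc = R·M3+t = (-0.03926, -0.29976, +0.80697); u = 594.8·(-0.03926)/0.80697 + 325.3 = 296.3640, v = 499.4·(-0.29976)/0.80697 + 242.8 = 57.2902

c0=(293.43, 123.83) c1=(380.62, 119.76) c2=(381.17, 51.57) c3=(296.36, 57.29)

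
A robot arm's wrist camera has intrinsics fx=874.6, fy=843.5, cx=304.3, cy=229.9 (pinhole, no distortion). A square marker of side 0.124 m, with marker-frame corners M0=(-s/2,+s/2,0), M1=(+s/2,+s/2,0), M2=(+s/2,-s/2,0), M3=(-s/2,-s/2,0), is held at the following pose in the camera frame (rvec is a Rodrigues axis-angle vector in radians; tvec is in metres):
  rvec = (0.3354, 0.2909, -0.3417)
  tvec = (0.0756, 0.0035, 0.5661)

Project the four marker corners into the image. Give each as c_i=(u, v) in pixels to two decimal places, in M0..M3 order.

Intrinsics K: fx=874.6, fy=843.5, cx=304.3, cy=229.9
Marker side s = 0.124 m; corners in marker frame (Z=0):
  M0 = (-0.0620, +0.0620, 0)
  M1 = (+0.0620, +0.0620, 0)
  M2 = (+0.0620, -0.0620, 0)
  M3 = (-0.0620, -0.0620, 0)
rvec = (0.3354, 0.2909, -0.3417), |rvec| = θ = 0.56025 rad = 32.100°
Rodrigues: sinθ=0.53139, 1−cosθ=0.15288; R = I + sinθ·[k]× + (1−cosθ)·[k]×²:
    [+0.90192 +0.37162 +0.22010]
    [-0.27658 +0.88834 -0.36654]
    [-0.33174 +0.26971 +0.90399]
t = (0.0756, 0.0035, 0.5661) m
M0: Pc = R·M0+t = (+0.04272, +0.07573, +0.60339); u = 874.6·(+0.04272)/0.60339 + 304.3 = 366.2245, v = 843.5·(+0.07573)/0.60339 + 229.9 = 335.7589
M1: Pc = R·M1+t = (+0.15456, +0.04143, +0.56225); u = 874.6·(+0.15456)/0.56225 + 304.3 = 544.7209, v = 843.5·(+0.04143)/0.56225 + 229.9 = 292.0523
M2: Pc = R·M2+t = (+0.10848, -0.06873, +0.52881); u = 874.6·(+0.10848)/0.52881 + 304.3 = 483.7121, v = 843.5·(-0.06873)/0.52881 + 229.9 = 120.2770
M3: Pc = R·M3+t = (-0.00336, -0.03443, +0.56995); u = 874.6·(-0.00336)/0.56995 + 304.3 = 299.1448, v = 843.5·(-0.03443)/0.56995 + 229.9 = 178.9462

c0=(366.22, 335.76) c1=(544.72, 292.05) c2=(483.71, 120.28) c3=(299.14, 178.95)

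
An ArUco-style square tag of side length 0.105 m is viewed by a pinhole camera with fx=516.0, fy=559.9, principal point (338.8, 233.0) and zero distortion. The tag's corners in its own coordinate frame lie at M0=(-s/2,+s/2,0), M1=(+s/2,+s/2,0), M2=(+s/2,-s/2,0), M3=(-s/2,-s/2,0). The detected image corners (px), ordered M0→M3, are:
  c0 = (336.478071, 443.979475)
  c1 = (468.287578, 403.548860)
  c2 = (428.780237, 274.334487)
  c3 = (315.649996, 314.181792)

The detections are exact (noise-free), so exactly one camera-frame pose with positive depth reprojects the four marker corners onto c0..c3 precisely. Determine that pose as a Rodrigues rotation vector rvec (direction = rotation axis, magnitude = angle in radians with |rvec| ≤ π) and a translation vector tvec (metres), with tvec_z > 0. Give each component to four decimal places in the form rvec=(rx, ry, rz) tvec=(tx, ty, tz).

Intrinsics K: fx=516.0, fy=559.9, cx=338.8, cy=233.0
Marker side s = 0.105 m; corners in marker frame (Z=0):
  M0 = (-0.0525, +0.0525, 0)
  M1 = (+0.0525, +0.0525, 0)
  M2 = (+0.0525, -0.0525, 0)
  M3 = (-0.0525, -0.0525, 0)
Detected image corners:
  c0 = (336.478071, 443.979475) px
  c1 = (468.287578, 403.548860) px
  c2 = (428.780237, 274.334487) px
  c3 = (315.649996, 314.181792) px
Planar DLT: solve 8×8 A·h = b for H (H[2,2]=1):
  H  [+1013.46830 -240.93731 +385.00591]
  H  [-517.93622 +745.41783 +354.78866]
  H  [-0.37842 -1.35937 +1.00000]
B = K⁻¹H; ‖b₁‖=2.372293, ‖b₂‖=2.372293; λ = 2/(‖b₁‖+‖b₂‖) = 0.421533, sign → tz>0 ⇒ λ=+0.421533
r₁ = λ·B[:,0] = (+0.93267,-0.32356,-0.15952); r₂ = λ·B[:,1] = (+0.17941,+0.79966,-0.57302)
r₃ = r₁×r₂ = (+0.31297,+0.50582,+0.80387); SVD([r₁ r₂ r₃]) → R = UVᵀ:
  R  [+0.93267 +0.17941 +0.31297]
  R  [-0.32356 +0.79966 +0.50582]
  R  [-0.15952 -0.57302 +0.80387]
t = (+0.03775, +0.09169, +0.42153) m
tr R = 2.536197; θ = arccos((tr R − 1)/2) = 0.694930 rad = 39.817°
axis k = ((R−Rᵀ)₃₂, (R−Rᵀ)₁₃, (R−Rᵀ)₂₁) / (2 sinθ) = (-0.842402, +0.368937, -0.392739)
rvec = θ·k = (-0.585411, +0.256385, -0.272926)

rvec=(-0.5854, 0.2564, -0.2729) tvec=(0.0377, 0.0917, 0.4215)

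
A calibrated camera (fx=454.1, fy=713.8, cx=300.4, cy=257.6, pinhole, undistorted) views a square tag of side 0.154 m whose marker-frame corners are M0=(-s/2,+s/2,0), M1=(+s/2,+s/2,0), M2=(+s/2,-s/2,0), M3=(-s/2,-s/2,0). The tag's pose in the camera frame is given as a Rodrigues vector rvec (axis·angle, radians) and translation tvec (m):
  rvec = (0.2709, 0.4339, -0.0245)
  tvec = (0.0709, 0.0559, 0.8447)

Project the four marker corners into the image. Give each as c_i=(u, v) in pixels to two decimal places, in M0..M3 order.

c0=(304.07, 359.11) c1=(380.64, 371.47) c2=(377.46, 243.47) c3=(297.64, 240.17)

Intrinsics K: fx=454.1, fy=713.8, cx=300.4, cy=257.6
Marker side s = 0.154 m; corners in marker frame (Z=0):
  M0 = (-0.0770, +0.0770, 0)
  M1 = (+0.0770, +0.0770, 0)
  M2 = (+0.0770, -0.0770, 0)
  M3 = (-0.0770, -0.0770, 0)
rvec = (0.2709, 0.4339, -0.0245), |rvec| = θ = 0.51211 rad = 29.342°
Rodrigues: sinθ=0.49002, 1−cosθ=0.12829; R = I + sinθ·[k]× + (1−cosθ)·[k]×²:
    [+0.90761 +0.08094 +0.41194]
    [+0.03406 +0.96381 -0.26441]
    [-0.41843 +0.25401 +0.87201]
t = (0.0709, 0.0559, 0.8447) m
M0: Pc = R·M0+t = (+0.00725, +0.12749, +0.89648); u = 454.1·(+0.00725)/0.89648 + 300.4 = 304.0706, v = 713.8·(+0.12749)/0.89648 + 257.6 = 359.1117
M1: Pc = R·M1+t = (+0.14702, +0.13274, +0.83204); u = 454.1·(+0.14702)/0.83204 + 300.4 = 380.6379, v = 713.8·(+0.13274)/0.83204 + 257.6 = 371.4726
M2: Pc = R·M2+t = (+0.13455, -0.01569, +0.79292); u = 454.1·(+0.13455)/0.79292 + 300.4 = 377.4577, v = 713.8·(-0.01569)/0.79292 + 257.6 = 243.4748
M3: Pc = R·M3+t = (-0.00522, -0.02094, +0.85736); u = 454.1·(-0.00522)/0.85736 + 300.4 = 297.6360, v = 713.8·(-0.02094)/0.85736 + 257.6 = 240.1700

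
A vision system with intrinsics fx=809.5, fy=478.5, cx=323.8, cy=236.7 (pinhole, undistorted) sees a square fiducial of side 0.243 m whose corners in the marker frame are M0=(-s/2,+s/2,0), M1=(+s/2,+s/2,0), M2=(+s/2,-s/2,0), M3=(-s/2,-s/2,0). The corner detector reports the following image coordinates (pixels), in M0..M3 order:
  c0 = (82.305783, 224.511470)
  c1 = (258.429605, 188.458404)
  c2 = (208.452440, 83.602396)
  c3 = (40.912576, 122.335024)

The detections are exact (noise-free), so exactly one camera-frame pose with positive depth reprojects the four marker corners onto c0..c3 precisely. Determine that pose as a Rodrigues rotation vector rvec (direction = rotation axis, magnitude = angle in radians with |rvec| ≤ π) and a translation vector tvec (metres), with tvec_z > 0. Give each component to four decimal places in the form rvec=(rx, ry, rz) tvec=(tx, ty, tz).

rvec=(-0.1416, 0.1956, -0.2963) tvec=(-0.2274, -0.1781, 1.0316)

Intrinsics K: fx=809.5, fy=478.5, cx=323.8, cy=236.7
Marker side s = 0.243 m; corners in marker frame (Z=0):
  M0 = (-0.1215, +0.1215, 0)
  M1 = (+0.1215, +0.1215, 0)
  M2 = (+0.1215, -0.1215, 0)
  M3 = (-0.1215, -0.1215, 0)
Detected image corners:
  c0 = (82.305783, 224.511470) px
  c1 = (258.429605, 188.458404) px
  c2 = (208.452440, 83.602396) px
  c3 = (40.912576, 122.335024) px
Planar DLT: solve 8×8 A·h = b for H (H[2,2]=1):
  H  [+682.44653 +163.79247 +145.35444]
  H  [-179.50958 +400.85907 +154.08449]
  H  [-0.16494 -0.16172 +1.00000]
B = K⁻¹H; ‖b₁‖=0.969385, ‖b₂‖=0.969385; λ = 2/(‖b₁‖+‖b₂‖) = 1.031581, sign → tz>0 ⇒ λ=+1.031581
r₁ = λ·B[:,0] = (+0.93773,-0.30283,-0.17015); r₂ = λ·B[:,1] = (+0.27546,+0.94673,-0.16683)
r₃ = r₁×r₂ = (+0.21161,+0.10957,+0.97119); SVD([r₁ r₂ r₃]) → R = UVᵀ:
  R  [+0.93773 +0.27546 +0.21161]
  R  [-0.30283 +0.94673 +0.10957]
  R  [-0.17015 -0.16683 +0.97119]
t = (-0.22740, -0.17811, +1.03158) m
tr R = 2.855650; θ = arccos((tr R − 1)/2) = 0.382257 rad = 21.902°
axis k = ((R−Rᵀ)₃₂, (R−Rᵀ)₁₃, (R−Rᵀ)₂₁) / (2 sinθ) = (-0.370502, +0.511725, -0.775155)
rvec = θ·k = (-0.141627, +0.195610, -0.296308)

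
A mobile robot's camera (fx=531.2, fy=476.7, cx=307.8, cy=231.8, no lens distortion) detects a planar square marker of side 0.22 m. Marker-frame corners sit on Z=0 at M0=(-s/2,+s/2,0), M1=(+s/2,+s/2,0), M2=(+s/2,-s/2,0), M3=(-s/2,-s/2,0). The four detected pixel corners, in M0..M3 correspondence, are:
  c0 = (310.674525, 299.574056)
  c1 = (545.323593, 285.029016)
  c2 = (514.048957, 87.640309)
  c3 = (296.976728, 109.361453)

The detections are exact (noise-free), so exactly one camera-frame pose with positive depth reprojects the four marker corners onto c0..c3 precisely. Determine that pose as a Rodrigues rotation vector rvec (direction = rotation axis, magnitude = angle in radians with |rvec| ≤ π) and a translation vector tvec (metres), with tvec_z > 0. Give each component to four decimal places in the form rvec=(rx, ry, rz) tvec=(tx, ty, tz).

rvec=(-0.1724, 0.1120, -0.0744) tvec=(0.1048, -0.0438, 0.5246)

Intrinsics K: fx=531.2, fy=476.7, cx=307.8, cy=231.8
Marker side s = 0.22 m; corners in marker frame (Z=0):
  M0 = (-0.1100, +0.1100, 0)
  M1 = (+0.1100, +0.1100, 0)
  M2 = (+0.1100, -0.1100, 0)
  M3 = (-0.1100, -0.1100, 0)
Detected image corners:
  c0 = (310.674525, 299.574056) px
  c1 = (545.323593, 285.029016) px
  c2 = (514.048957, 87.640309) px
  c3 = (296.976728, 109.361453) px
Planar DLT: solve 8×8 A·h = b for H (H[2,2]=1):
  H  [+942.00902 -37.80822 +413.86418]
  H  [-122.01421 +815.31588 +192.04151]
  H  [-0.19955 -0.33387 +1.00000]
B = K⁻¹H; ‖b₁‖=1.906135, ‖b₂‖=1.906135; λ = 2/(‖b₁‖+‖b₂‖) = 0.524622, sign → tz>0 ⇒ λ=+0.524622
r₁ = λ·B[:,0] = (+0.99100,-0.08337,-0.10469); r₂ = λ·B[:,1] = (+0.06415,+0.98245,-0.17515)
r₃ = r₁×r₂ = (+0.11745,+0.16686,+0.97896); SVD([r₁ r₂ r₃]) → R = UVᵀ:
  R  [+0.99100 +0.06415 +0.11745]
  R  [-0.08337 +0.98245 +0.16686]
  R  [-0.10469 -0.17515 +0.97896]
t = (+0.10475, -0.04376, +0.52462) m
tr R = 2.952412; θ = arccos((tr R − 1)/2) = 0.218581 rad = 12.524°
axis k = ((R−Rᵀ)₃₂, (R−Rᵀ)₁₃, (R−Rᵀ)₂₁) / (2 sinθ) = (-0.788622, +0.512213, -0.340166)
rvec = θ·k = (-0.172378, +0.111960, -0.074354)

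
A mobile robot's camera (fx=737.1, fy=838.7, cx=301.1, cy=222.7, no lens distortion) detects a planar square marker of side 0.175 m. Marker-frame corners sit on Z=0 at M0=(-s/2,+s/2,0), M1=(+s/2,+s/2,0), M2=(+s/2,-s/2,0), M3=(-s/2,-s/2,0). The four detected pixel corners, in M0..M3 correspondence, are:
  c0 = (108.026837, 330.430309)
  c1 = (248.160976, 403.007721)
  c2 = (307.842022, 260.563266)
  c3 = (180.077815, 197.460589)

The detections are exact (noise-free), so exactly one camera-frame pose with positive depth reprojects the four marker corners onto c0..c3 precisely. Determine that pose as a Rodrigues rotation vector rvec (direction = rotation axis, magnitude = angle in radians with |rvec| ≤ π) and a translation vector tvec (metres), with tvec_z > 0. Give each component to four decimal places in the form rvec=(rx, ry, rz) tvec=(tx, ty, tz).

Intrinsics K: fx=737.1, fy=838.7, cx=301.1, cy=222.7
Marker side s = 0.175 m; corners in marker frame (Z=0):
  M0 = (-0.0875, +0.0875, 0)
  M1 = (+0.0875, +0.0875, 0)
  M2 = (+0.0875, -0.0875, 0)
  M3 = (-0.0875, -0.0875, 0)
Detected image corners:
  c0 = (108.026837, 330.430309) px
  c1 = (248.160976, 403.007721) px
  c2 = (307.842022, 260.563266) px
  c3 = (180.077815, 197.460589) px
Planar DLT: solve 8×8 A·h = b for H (H[2,2]=1):
  H  [+741.00219 -499.19433 +212.07114]
  H  [+354.34487 +613.75476 +294.05035]
  H  [-0.10722 -0.58043 +1.00000]
B = K⁻¹H; ‖b₁‖=1.146936, ‖b₂‖=1.146936; λ = 2/(‖b₁‖+‖b₂‖) = 0.871888, sign → tz>0 ⇒ λ=+0.871888
r₁ = λ·B[:,0] = (+0.91469,+0.39319,-0.09349); r₂ = λ·B[:,1] = (-0.38375,+0.77242,-0.50607)
r₃ = r₁×r₂ = (-0.12677,+0.49877,+0.85741); SVD([r₁ r₂ r₃]) → R = UVᵀ:
  R  [+0.91469 -0.38375 -0.12677]
  R  [+0.39319 +0.77242 +0.49877]
  R  [-0.09349 -0.50607 +0.85741]
t = (-0.10531, +0.07417, +0.87189) m
tr R = 2.544523; θ = arccos((tr R − 1)/2) = 0.688403 rad = 39.443°
axis k = ((R−Rᵀ)₃₂, (R−Rᵀ)₁₃, (R−Rᵀ)₂₁) / (2 sinθ) = (-0.790831, -0.026196, +0.611473)
rvec = θ·k = (-0.544411, -0.018034, +0.420940)

rvec=(-0.5444, -0.0180, 0.4209) tvec=(-0.1053, 0.0742, 0.8719)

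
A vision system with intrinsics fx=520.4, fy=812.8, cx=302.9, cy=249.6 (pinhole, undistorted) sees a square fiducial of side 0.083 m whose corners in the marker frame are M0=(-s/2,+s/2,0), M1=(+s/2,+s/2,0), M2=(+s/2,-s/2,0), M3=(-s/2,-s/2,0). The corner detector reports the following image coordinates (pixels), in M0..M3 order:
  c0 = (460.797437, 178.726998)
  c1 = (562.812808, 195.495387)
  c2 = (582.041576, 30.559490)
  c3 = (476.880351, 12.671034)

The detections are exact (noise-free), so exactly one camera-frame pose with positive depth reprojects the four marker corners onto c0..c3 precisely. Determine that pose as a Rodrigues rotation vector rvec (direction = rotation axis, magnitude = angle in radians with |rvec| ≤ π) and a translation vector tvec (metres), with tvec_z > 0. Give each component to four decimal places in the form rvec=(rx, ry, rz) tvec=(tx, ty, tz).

rvec=(0.1550, -0.0095, 0.1039) tvec=(0.1722, -0.0729, 0.4118)

Intrinsics K: fx=520.4, fy=812.8, cx=302.9, cy=249.6
Marker side s = 0.083 m; corners in marker frame (Z=0):
  M0 = (-0.0415, +0.0415, 0)
  M1 = (+0.0415, +0.0415, 0)
  M2 = (+0.0415, -0.0415, 0)
  M3 = (-0.0415, -0.0415, 0)
Detected image corners:
  c0 = (460.797437, 178.726998) px
  c1 = (562.812808, 195.495387) px
  c2 = (582.041576, 30.559490) px
  c3 = (476.880351, 12.671034) px
Planar DLT: solve 8×8 A·h = b for H (H[2,2]=1):
  H  [+1269.87101 -18.49135 +520.58764]
  H  [+213.10428 +2032.85587 +105.65984]
  H  [+0.04247 +0.37313 +1.00000]
B = K⁻¹H; ‖b₁‖=2.428648, ‖b₂‖=2.428648; λ = 2/(‖b₁‖+‖b₂‖) = 0.411752, sign → tz>0 ⇒ λ=+0.411752
r₁ = λ·B[:,0] = (+0.99457,+0.10258,+0.01749); r₂ = λ·B[:,1] = (-0.10406,+0.98263,+0.15364)
r₃ = r₁×r₂ = (-0.00142,-0.15462,+0.98797); SVD([r₁ r₂ r₃]) → R = UVᵀ:
  R  [+0.99457 -0.10406 -0.00142]
  R  [+0.10258 +0.98263 -0.15462]
  R  [+0.01749 +0.15364 +0.98797]
t = (+0.17224, -0.07292, +0.41175) m
tr R = 2.965177; θ = arccos((tr R − 1)/2) = 0.186882 rad = 10.708°
axis k = ((R−Rᵀ)₃₂, (R−Rᵀ)₁₃, (R−Rᵀ)₂₁) / (2 sinθ) = (+0.829560, -0.050894, +0.556093)
rvec = θ·k = (+0.155030, -0.009511, +0.103924)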